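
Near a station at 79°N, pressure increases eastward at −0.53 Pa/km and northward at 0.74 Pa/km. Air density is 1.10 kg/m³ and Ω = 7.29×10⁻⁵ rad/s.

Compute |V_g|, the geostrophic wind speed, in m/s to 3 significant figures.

Coriolis parameter at 79°N:
f = 2Ω sin φ = 2 × 7.29×10⁻⁵ × sin 79° = 1.43×10⁻⁴ s⁻¹
Component geostrophic relations (x east, y north):
u_g = −(1/(fρ)) ∂P/∂y,  v_g = (1/(fρ)) ∂P/∂x
u_g = −(0.74×10⁻³)/(1.43×10⁻⁴ × 1.10) = −4.70 m/s;  v_g = (−0.53×10⁻³)/(1.43×10⁻⁴ × 1.10) = −3.37 m/s
|V_g| = √(u_g² + v_g²) = 5.78 m/s

5.78 m/s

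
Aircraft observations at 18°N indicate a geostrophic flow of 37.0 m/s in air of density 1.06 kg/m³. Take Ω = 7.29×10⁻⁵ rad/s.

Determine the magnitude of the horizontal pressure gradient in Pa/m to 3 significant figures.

1.77×10⁻³ Pa/m

Coriolis parameter at 18°N:
f = 2Ω sin φ = 2 × 7.29×10⁻⁵ × sin 18° = 4.51×10⁻⁵ s⁻¹
Geostrophic balance rearranged: |∂P/∂n| = f ρ V_g
|∂P/∂n| = 4.51×10⁻⁵ × 1.06 × 37.0 = 1.77×10⁻³ Pa/m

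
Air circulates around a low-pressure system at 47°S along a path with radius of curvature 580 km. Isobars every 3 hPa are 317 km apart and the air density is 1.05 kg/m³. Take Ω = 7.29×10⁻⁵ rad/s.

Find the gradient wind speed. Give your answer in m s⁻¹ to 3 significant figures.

7.53 m s⁻¹

Coriolis parameter at 47°S:
f = 2Ω sin φ = 2 × 7.29×10⁻⁵ × sin 47° = 1.07×10⁻⁴ s⁻¹
Pressure gradient: |∂P/∂n| = 300 Pa / 317000 m = 9.46×10⁻⁴ Pa/m
Geostrophic speed: V_g = |∂P/∂n|/(fρ) = 9.46×10⁻⁴/(1.07×10⁻⁴ × 1.05) = 8.45 m/s
Around a low, centrifugal force acts outward with Coriolis, so pressure-gradient force balances both:
(1/ρ)|∂P/∂n| = fV + V²/R  →  V² + fR·V − fR·V_g = 0
With fR = 1.07×10⁻⁴ × 580×10³ m = 61.8 m/s:
V = [−fR + √((fR)² + 4 fR V_g)]/2 = [−61.8 + √(61.8² + 4×61.8×8.45)]/2 = 7.53 m/s
Subgeostrophic (V < V_g = 8.45 m/s), as expected around a low.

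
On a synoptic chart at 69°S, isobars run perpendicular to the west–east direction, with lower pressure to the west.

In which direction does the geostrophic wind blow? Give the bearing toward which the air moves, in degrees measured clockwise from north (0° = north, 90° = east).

The pressure-gradient force points toward the west (bearing 270°).
Geostrophic balance: in the Southern Hemisphere the Coriolis force deflects motion to the left, so the geostrophic wind blows 90° to the left of the pressure-gradient force (low pressure on the right).
Rotating 270° by 90° counterclockwise gives 180° — the wind blows toward the south.

180°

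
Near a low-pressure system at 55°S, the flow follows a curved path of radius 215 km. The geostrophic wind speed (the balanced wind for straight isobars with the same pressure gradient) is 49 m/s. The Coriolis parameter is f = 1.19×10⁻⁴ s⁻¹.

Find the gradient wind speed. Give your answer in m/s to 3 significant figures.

Around a low, centrifugal force acts outward with Coriolis, so pressure-gradient force balances both:
(1/ρ)|∂P/∂n| = fV + V²/R  →  V² + fR·V − fR·V_g = 0
With fR = 1.19×10⁻⁴ × 215×10³ m = 25.6 m/s:
V = [−fR + √((fR)² + 4 fR V_g)]/2 = [−25.6 + √(25.6² + 4×25.6×49)]/2 = 24.9 m/s
Subgeostrophic (V < V_g = 49 m/s), as expected around a low.

24.9 m/s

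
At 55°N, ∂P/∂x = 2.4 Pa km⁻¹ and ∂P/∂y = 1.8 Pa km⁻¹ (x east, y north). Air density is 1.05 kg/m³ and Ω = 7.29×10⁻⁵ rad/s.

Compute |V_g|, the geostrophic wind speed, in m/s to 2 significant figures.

Coriolis parameter at 55°N:
f = 2Ω sin φ = 2 × 7.29×10⁻⁵ × sin 55° = 1.19×10⁻⁴ s⁻¹
Component geostrophic relations (x east, y north):
u_g = −(1/(fρ)) ∂P/∂y,  v_g = (1/(fρ)) ∂P/∂x
u_g = −(1.8×10⁻³)/(1.19×10⁻⁴ × 1.05) = −14.4 m/s;  v_g = (2.4×10⁻³)/(1.19×10⁻⁴ × 1.05) = 19.1 m/s
|V_g| = √(u_g² + v_g²) = 23.9 m/s

24 m/s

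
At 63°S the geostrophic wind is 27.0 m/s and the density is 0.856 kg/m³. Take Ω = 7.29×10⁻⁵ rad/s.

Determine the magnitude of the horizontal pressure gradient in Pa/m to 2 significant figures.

Coriolis parameter at 63°S:
f = 2Ω sin φ = 2 × 7.29×10⁻⁵ × sin 63° = 1.30×10⁻⁴ s⁻¹
Geostrophic balance rearranged: |∂P/∂n| = f ρ V_g
|∂P/∂n| = 1.30×10⁻⁴ × 0.856 × 27.0 = 3.00×10⁻³ Pa/m

3.0×10⁻³ Pa/m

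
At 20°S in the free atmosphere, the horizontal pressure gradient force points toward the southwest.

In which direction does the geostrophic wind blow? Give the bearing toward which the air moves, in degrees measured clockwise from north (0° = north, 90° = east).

135°

The pressure-gradient force points toward the southwest (bearing 225°).
Geostrophic balance: in the Southern Hemisphere the Coriolis force deflects motion to the left, so the geostrophic wind blows 90° to the left of the pressure-gradient force (low pressure on the right).
Rotating 225° by 90° counterclockwise gives 135° — the wind blows toward the southeast.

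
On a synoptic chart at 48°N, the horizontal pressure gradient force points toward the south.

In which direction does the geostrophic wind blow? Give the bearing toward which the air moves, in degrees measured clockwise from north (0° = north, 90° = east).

The pressure-gradient force points toward the south (bearing 180°).
Geostrophic balance: in the Northern Hemisphere the Coriolis force deflects motion to the right, so the geostrophic wind blows 90° to the right of the pressure-gradient force (low pressure on the left).
Rotating 180° by 90° clockwise gives 270° — the wind blows toward the west.

270°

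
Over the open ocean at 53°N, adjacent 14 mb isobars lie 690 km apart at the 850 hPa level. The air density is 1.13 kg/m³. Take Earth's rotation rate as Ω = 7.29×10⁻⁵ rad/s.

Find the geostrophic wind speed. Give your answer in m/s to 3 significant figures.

Coriolis parameter at 53°N:
f = 2Ω sin φ = 2 × 7.29×10⁻⁵ × sin 53° = 1.16×10⁻⁴ s⁻¹
Pressure gradient: |∂P/∂n| = 1400 Pa / 690000 m = 2.03×10⁻³ Pa/m
Geostrophic balance (pressure-gradient force = Coriolis force):
V_g = (1/(fρ)) |∂P/∂n| = 2.03×10⁻³ / (1.16×10⁻⁴ × 1.13) = 15.4 m/s

15.4 m/s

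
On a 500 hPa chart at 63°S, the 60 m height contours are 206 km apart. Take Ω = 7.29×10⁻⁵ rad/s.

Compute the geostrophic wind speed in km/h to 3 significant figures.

Coriolis parameter at 63°S:
f = 2Ω sin φ = 2 × 7.29×10⁻⁵ × sin 63° = 1.30×10⁻⁴ s⁻¹
Height gradient: |∂Z/∂n| = 60 m / 206000 m = 2.91×10⁻⁴
On a pressure surface, geostrophic balance gives V_g = (g/f)|∂Z/∂n|:
V_g = 9.81 × 2.91×10⁻⁴ / 1.30×10⁻⁴ = 22.0 m/s
Converting: 22.0 m/s × 3.6 = 79.2 km/h

79.2 km/h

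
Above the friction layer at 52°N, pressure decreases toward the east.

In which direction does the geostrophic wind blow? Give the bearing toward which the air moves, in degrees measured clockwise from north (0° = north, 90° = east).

The pressure-gradient force points toward the east (bearing 090°).
Geostrophic balance: in the Northern Hemisphere the Coriolis force deflects motion to the right, so the geostrophic wind blows 90° to the right of the pressure-gradient force (low pressure on the left).
Rotating 090° by 90° clockwise gives 180° — the wind blows toward the south.

180°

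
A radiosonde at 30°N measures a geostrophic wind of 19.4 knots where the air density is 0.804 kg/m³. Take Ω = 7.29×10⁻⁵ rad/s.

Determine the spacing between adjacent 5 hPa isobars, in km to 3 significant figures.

Coriolis parameter at 30°N:
f = 2Ω sin φ = 2 × 7.29×10⁻⁵ × sin 30° = 7.29×10⁻⁵ s⁻¹
Wind speed in SI: 19.4 knots = 9.98 m/s
Geostrophic balance rearranged: |∂P/∂n| = f ρ V_g
|∂P/∂n| = 7.29×10⁻⁵ × 0.804 × 9.98 = 5.85×10⁻⁴ Pa/m
Isobar spacing: Δn = ΔP/|∂P/∂n| = 500 Pa / 5.85×10⁻⁴ Pa/m = 854765 m ≈ 855 km

855 km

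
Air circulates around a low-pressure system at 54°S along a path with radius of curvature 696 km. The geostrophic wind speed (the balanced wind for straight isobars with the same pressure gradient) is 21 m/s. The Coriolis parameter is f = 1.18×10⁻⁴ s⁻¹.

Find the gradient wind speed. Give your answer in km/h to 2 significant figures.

62 km/h

Around a low, centrifugal force acts outward with Coriolis, so pressure-gradient force balances both:
(1/ρ)|∂P/∂n| = fV + V²/R  →  V² + fR·V − fR·V_g = 0
With fR = 1.18×10⁻⁴ × 696×10³ m = 82.1 m/s:
V = [−fR + √((fR)² + 4 fR V_g)]/2 = [−82.1 + √(82.1² + 4×82.1×21)]/2 = 17.3 m/s
Subgeostrophic (V < V_g = 21 m/s), as expected around a low.
Converting: 17.3 m/s × 3.6 = 62 km/h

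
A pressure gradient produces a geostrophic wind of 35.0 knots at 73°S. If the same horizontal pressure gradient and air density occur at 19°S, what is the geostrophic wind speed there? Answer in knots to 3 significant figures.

With the same pressure gradient and density, V_g ∝ 1/f ∝ 1/sin φ.
V₂ = V₁ · sin φ₁ / sin φ₂ = 35.0 × sin 73° / sin 19°
V₂ = 35.0 × 0.9563/0.3256 = 103 knots

103 knots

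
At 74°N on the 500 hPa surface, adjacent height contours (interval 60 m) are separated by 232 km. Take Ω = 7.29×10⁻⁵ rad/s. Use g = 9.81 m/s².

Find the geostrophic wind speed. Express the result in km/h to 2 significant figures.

65 km/h

Coriolis parameter at 74°N:
f = 2Ω sin φ = 2 × 7.29×10⁻⁵ × sin 74° = 1.40×10⁻⁴ s⁻¹
Height gradient: |∂Z/∂n| = 60 m / 232000 m = 2.59×10⁻⁴
On a pressure surface, geostrophic balance gives V_g = (g/f)|∂Z/∂n|:
V_g = 9.81 × 2.59×10⁻⁴ / 1.40×10⁻⁴ = 18.1 m/s
Converting: 18.1 m/s × 3.6 = 65 km/h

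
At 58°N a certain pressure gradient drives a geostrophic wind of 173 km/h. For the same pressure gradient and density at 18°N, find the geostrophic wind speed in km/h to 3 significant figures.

With the same pressure gradient and density, V_g ∝ 1/f ∝ 1/sin φ.
V₂ = V₁ · sin φ₁ / sin φ₂ = 173 × sin 58° / sin 18°
V₂ = 173 × 0.8480/0.3090 = 475 km/h

475 km/h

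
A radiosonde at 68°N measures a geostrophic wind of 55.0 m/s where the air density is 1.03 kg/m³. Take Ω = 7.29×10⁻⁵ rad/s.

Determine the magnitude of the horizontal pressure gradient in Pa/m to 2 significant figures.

Coriolis parameter at 68°N:
f = 2Ω sin φ = 2 × 7.29×10⁻⁵ × sin 68° = 1.35×10⁻⁴ s⁻¹
Geostrophic balance rearranged: |∂P/∂n| = f ρ V_g
|∂P/∂n| = 1.35×10⁻⁴ × 1.03 × 55.0 = 7.66×10⁻³ Pa/m

7.7×10⁻³ Pa/m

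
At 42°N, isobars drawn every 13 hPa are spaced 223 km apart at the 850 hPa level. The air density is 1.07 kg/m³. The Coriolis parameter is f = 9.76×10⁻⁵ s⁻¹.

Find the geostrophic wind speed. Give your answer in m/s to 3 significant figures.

55.8 m/s

Pressure gradient: |∂P/∂n| = 1300 Pa / 223000 m = 5.83×10⁻³ Pa/m
Geostrophic balance (pressure-gradient force = Coriolis force):
V_g = (1/(fρ)) |∂P/∂n| = 5.83×10⁻³ / (9.76×10⁻⁵ × 1.07) = 55.8 m/s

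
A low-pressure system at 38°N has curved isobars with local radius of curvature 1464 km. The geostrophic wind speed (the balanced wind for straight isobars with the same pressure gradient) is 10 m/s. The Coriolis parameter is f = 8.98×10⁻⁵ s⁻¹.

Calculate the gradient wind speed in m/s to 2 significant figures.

Around a low, centrifugal force acts outward with Coriolis, so pressure-gradient force balances both:
(1/ρ)|∂P/∂n| = fV + V²/R  →  V² + fR·V − fR·V_g = 0
With fR = 8.98×10⁻⁵ × 1464×10³ m = 131 m/s:
V = [−fR + √((fR)² + 4 fR V_g)]/2 = [−131 + √(131² + 4×131×10)]/2 = 9.34 m/s
Subgeostrophic (V < V_g = 10 m/s), as expected around a low.

9.3 m/s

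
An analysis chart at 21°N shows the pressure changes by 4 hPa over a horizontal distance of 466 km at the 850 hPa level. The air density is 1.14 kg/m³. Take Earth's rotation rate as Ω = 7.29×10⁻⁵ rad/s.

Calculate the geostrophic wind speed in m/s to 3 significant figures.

14.4 m/s

Coriolis parameter at 21°N:
f = 2Ω sin φ = 2 × 7.29×10⁻⁵ × sin 21° = 5.23×10⁻⁵ s⁻¹
Pressure gradient: |∂P/∂n| = 400 Pa / 466000 m = 8.58×10⁻⁴ Pa/m
Geostrophic balance (pressure-gradient force = Coriolis force):
V_g = (1/(fρ)) |∂P/∂n| = 8.58×10⁻⁴ / (5.23×10⁻⁵ × 1.14) = 14.4 m/s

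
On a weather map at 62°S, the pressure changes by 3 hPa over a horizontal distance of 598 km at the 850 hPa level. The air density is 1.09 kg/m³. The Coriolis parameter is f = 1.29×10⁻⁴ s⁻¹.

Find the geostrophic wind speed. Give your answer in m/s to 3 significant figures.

Pressure gradient: |∂P/∂n| = 300 Pa / 598000 m = 5.02×10⁻⁴ Pa/m
Geostrophic balance (pressure-gradient force = Coriolis force):
V_g = (1/(fρ)) |∂P/∂n| = 5.02×10⁻⁴ / (1.29×10⁻⁴ × 1.09) = 3.57 m/s

3.57 m/s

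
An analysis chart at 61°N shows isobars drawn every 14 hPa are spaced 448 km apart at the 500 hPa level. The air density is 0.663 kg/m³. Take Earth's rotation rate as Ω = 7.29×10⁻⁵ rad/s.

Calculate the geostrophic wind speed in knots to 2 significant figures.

Coriolis parameter at 61°N:
f = 2Ω sin φ = 2 × 7.29×10⁻⁵ × sin 61° = 1.28×10⁻⁴ s⁻¹
Pressure gradient: |∂P/∂n| = 1400 Pa / 448000 m = 3.12×10⁻³ Pa/m
Geostrophic balance (pressure-gradient force = Coriolis force):
V_g = (1/(fρ)) |∂P/∂n| = 3.12×10⁻³ / (1.28×10⁻⁴ × 0.663) = 37.0 m/s
Converting: 37.0 m/s × 1.944 = 72 knots

72 knots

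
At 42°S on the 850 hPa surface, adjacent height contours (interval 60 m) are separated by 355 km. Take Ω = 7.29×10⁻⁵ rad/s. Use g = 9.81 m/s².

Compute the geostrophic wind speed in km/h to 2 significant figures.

61 km/h

Coriolis parameter at 42°S:
f = 2Ω sin φ = 2 × 7.29×10⁻⁵ × sin 42° = 9.76×10⁻⁵ s⁻¹
Height gradient: |∂Z/∂n| = 60 m / 355000 m = 1.69×10⁻⁴
On a pressure surface, geostrophic balance gives V_g = (g/f)|∂Z/∂n|:
V_g = 9.81 × 1.69×10⁻⁴ / 9.76×10⁻⁵ = 17.0 m/s
Converting: 17.0 m/s × 3.6 = 61 km/h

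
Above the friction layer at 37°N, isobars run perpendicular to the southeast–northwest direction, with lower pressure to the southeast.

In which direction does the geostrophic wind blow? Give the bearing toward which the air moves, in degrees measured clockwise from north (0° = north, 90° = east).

225°

The pressure-gradient force points toward the southeast (bearing 135°).
Geostrophic balance: in the Northern Hemisphere the Coriolis force deflects motion to the right, so the geostrophic wind blows 90° to the right of the pressure-gradient force (low pressure on the left).
Rotating 135° by 90° clockwise gives 225° — the wind blows toward the southwest.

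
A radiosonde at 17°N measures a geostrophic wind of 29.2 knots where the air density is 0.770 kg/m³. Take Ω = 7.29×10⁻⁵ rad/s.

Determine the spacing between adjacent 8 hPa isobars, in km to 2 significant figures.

Coriolis parameter at 17°N:
f = 2Ω sin φ = 2 × 7.29×10⁻⁵ × sin 17° = 4.26×10⁻⁵ s⁻¹
Wind speed in SI: 29.2 knots = 15.0 m/s
Geostrophic balance rearranged: |∂P/∂n| = f ρ V_g
|∂P/∂n| = 4.26×10⁻⁵ × 0.770 × 15.0 = 4.93×10⁻⁴ Pa/m
Isobar spacing: Δn = ΔP/|∂P/∂n| = 800 Pa / 4.93×10⁻⁴ Pa/m = 1622503 m ≈ 1600 km

1600 km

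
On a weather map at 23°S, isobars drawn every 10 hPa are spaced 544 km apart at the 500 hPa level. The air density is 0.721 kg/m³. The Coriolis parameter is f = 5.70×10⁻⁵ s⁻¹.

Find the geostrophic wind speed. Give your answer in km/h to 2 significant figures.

Pressure gradient: |∂P/∂n| = 1000 Pa / 544000 m = 1.84×10⁻³ Pa/m
Geostrophic balance (pressure-gradient force = Coriolis force):
V_g = (1/(fρ)) |∂P/∂n| = 1.84×10⁻³ / (5.70×10⁻⁵ × 0.721) = 44.7 m/s
Converting: 44.7 m/s × 3.6 = 160 km/h

160 km/h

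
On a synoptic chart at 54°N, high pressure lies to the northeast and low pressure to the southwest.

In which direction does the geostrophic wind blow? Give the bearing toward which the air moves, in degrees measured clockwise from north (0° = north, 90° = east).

The pressure-gradient force points toward the southwest (bearing 225°).
Geostrophic balance: in the Northern Hemisphere the Coriolis force deflects motion to the right, so the geostrophic wind blows 90° to the right of the pressure-gradient force (low pressure on the left).
Rotating 225° by 90° clockwise gives 315° — the wind blows toward the northwest.

315°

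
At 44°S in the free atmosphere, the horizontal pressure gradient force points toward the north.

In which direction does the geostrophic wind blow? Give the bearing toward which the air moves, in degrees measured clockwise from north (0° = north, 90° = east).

270°

The pressure-gradient force points toward the north (bearing 000°).
Geostrophic balance: in the Southern Hemisphere the Coriolis force deflects motion to the left, so the geostrophic wind blows 90° to the left of the pressure-gradient force (low pressure on the right).
Rotating 000° by 90° counterclockwise gives 270° — the wind blows toward the west.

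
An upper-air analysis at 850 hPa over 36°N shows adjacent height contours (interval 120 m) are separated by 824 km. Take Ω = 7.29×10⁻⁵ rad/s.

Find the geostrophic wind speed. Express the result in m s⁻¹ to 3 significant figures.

16.7 m s⁻¹

Coriolis parameter at 36°N:
f = 2Ω sin φ = 2 × 7.29×10⁻⁵ × sin 36° = 8.57×10⁻⁵ s⁻¹
Height gradient: |∂Z/∂n| = 120 m / 824000 m = 1.46×10⁻⁴
On a pressure surface, geostrophic balance gives V_g = (g/f)|∂Z/∂n|:
V_g = 9.81 × 1.46×10⁻⁴ / 8.57×10⁻⁵ = 16.7 m/s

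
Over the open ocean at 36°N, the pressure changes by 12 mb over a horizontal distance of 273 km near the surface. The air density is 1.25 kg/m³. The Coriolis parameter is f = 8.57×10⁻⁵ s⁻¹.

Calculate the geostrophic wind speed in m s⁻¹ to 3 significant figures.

41.0 m s⁻¹

Pressure gradient: |∂P/∂n| = 1200 Pa / 273000 m = 4.40×10⁻³ Pa/m
Geostrophic balance (pressure-gradient force = Coriolis force):
V_g = (1/(fρ)) |∂P/∂n| = 4.40×10⁻³ / (8.57×10⁻⁵ × 1.25) = 41.0 m/s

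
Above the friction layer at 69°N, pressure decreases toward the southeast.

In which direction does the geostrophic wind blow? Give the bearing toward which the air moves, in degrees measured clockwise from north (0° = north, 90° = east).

The pressure-gradient force points toward the southeast (bearing 135°).
Geostrophic balance: in the Northern Hemisphere the Coriolis force deflects motion to the right, so the geostrophic wind blows 90° to the right of the pressure-gradient force (low pressure on the left).
Rotating 135° by 90° clockwise gives 225° — the wind blows toward the southwest.

225°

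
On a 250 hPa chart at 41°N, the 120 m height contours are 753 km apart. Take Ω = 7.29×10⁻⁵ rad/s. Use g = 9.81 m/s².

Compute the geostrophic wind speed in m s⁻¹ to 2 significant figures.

Coriolis parameter at 41°N:
f = 2Ω sin φ = 2 × 7.29×10⁻⁵ × sin 41° = 9.57×10⁻⁵ s⁻¹
Height gradient: |∂Z/∂n| = 120 m / 753000 m = 1.59×10⁻⁴
On a pressure surface, geostrophic balance gives V_g = (g/f)|∂Z/∂n|:
V_g = 9.81 × 1.59×10⁻⁴ / 9.57×10⁻⁵ = 16.3 m/s

16 m s⁻¹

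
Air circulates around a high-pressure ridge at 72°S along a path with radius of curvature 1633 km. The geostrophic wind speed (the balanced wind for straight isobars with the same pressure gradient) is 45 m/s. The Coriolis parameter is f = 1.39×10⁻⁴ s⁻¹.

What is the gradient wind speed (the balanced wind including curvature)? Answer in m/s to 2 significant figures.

Around a high, pressure-gradient force acts outward with centrifugal, so Coriolis balances both:
fV = (1/ρ)|∂P/∂n| + V²/R  →  V² − fR·V + fR·V_g = 0
With fR = 1.39×10⁻⁴ × 1633×10³ m = 227 m/s:
V = [fR − √((fR)² − 4 fR V_g)]/2 = [227 − √(227² − 4×227×45)]/2 = 61.9 m/s
Supergeostrophic (V > V_g = 45 m/s), as expected around a high.

62 m/s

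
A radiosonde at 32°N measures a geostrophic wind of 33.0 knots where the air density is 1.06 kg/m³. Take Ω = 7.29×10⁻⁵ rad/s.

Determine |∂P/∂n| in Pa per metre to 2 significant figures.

Coriolis parameter at 32°N:
f = 2Ω sin φ = 2 × 7.29×10⁻⁵ × sin 32° = 7.73×10⁻⁵ s⁻¹
Wind speed in SI: 33.0 knots = 17.0 m/s
Geostrophic balance rearranged: |∂P/∂n| = f ρ V_g
|∂P/∂n| = 7.73×10⁻⁵ × 1.06 × 17.0 = 1.39×10⁻³ Pa/m

1.4×10⁻³ Pa/m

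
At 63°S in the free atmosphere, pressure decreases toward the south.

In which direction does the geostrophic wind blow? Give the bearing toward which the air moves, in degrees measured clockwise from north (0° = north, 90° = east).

The pressure-gradient force points toward the south (bearing 180°).
Geostrophic balance: in the Southern Hemisphere the Coriolis force deflects motion to the left, so the geostrophic wind blows 90° to the left of the pressure-gradient force (low pressure on the right).
Rotating 180° by 90° counterclockwise gives 090° — the wind blows toward the east.

090°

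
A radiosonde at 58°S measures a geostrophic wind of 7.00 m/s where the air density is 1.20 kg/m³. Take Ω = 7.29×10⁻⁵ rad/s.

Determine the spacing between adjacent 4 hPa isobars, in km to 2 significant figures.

Coriolis parameter at 58°S:
f = 2Ω sin φ = 2 × 7.29×10⁻⁵ × sin 58° = 1.24×10⁻⁴ s⁻¹
Geostrophic balance rearranged: |∂P/∂n| = f ρ V_g
|∂P/∂n| = 1.24×10⁻⁴ × 1.20 × 7.00 = 1.04×10⁻³ Pa/m
Isobar spacing: Δn = ΔP/|∂P/∂n| = 400 Pa / 1.04×10⁻³ Pa/m = 385126 m ≈ 390 km

390 km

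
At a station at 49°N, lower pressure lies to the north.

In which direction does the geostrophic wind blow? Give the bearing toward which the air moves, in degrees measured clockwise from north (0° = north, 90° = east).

The pressure-gradient force points toward the north (bearing 000°).
Geostrophic balance: in the Northern Hemisphere the Coriolis force deflects motion to the right, so the geostrophic wind blows 90° to the right of the pressure-gradient force (low pressure on the left).
Rotating 000° by 90° clockwise gives 090° — the wind blows toward the east.

090°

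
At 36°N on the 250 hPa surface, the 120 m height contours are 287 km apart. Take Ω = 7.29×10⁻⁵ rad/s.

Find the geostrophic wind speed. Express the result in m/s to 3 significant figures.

Coriolis parameter at 36°N:
f = 2Ω sin φ = 2 × 7.29×10⁻⁵ × sin 36° = 8.57×10⁻⁵ s⁻¹
Height gradient: |∂Z/∂n| = 120 m / 287000 m = 4.18×10⁻⁴
On a pressure surface, geostrophic balance gives V_g = (g/f)|∂Z/∂n|:
V_g = 9.81 × 4.18×10⁻⁴ / 8.57×10⁻⁵ = 47.9 m/s

47.9 m/s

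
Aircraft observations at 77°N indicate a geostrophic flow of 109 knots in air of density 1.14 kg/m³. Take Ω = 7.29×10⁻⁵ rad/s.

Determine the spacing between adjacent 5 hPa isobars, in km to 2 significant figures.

55 km

Coriolis parameter at 77°N:
f = 2Ω sin φ = 2 × 7.29×10⁻⁵ × sin 77° = 1.42×10⁻⁴ s⁻¹
Wind speed in SI: 109 knots = 56.1 m/s
Geostrophic balance rearranged: |∂P/∂n| = f ρ V_g
|∂P/∂n| = 1.42×10⁻⁴ × 1.14 × 56.1 = 9.08×10⁻³ Pa/m
Isobar spacing: Δn = ΔP/|∂P/∂n| = 500 Pa / 9.08×10⁻³ Pa/m = 55058 m ≈ 55 km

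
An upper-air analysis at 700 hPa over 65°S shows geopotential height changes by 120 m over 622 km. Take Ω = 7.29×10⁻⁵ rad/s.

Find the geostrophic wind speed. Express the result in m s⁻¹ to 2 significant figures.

Coriolis parameter at 65°S:
f = 2Ω sin φ = 2 × 7.29×10⁻⁵ × sin 65° = 1.32×10⁻⁴ s⁻¹
Height gradient: |∂Z/∂n| = 120 m / 622000 m = 1.93×10⁻⁴
On a pressure surface, geostrophic balance gives V_g = (g/f)|∂Z/∂n|:
V_g = 9.81 × 1.93×10⁻⁴ / 1.32×10⁻⁴ = 14.3 m/s

14 m s⁻¹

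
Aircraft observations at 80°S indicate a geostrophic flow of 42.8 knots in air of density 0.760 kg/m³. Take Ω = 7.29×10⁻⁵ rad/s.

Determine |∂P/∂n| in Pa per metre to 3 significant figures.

Coriolis parameter at 80°S:
f = 2Ω sin φ = 2 × 7.29×10⁻⁵ × sin 80° = 1.44×10⁻⁴ s⁻¹
Wind speed in SI: 42.8 knots = 22.0 m/s
Geostrophic balance rearranged: |∂P/∂n| = f ρ V_g
|∂P/∂n| = 1.44×10⁻⁴ × 0.760 × 22.0 = 2.40×10⁻³ Pa/m

2.40×10⁻³ Pa/m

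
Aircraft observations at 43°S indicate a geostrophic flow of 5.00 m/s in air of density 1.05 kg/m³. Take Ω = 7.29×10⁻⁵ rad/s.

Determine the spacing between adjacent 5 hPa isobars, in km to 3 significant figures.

Coriolis parameter at 43°S:
f = 2Ω sin φ = 2 × 7.29×10⁻⁵ × sin 43° = 9.94×10⁻⁵ s⁻¹
Geostrophic balance rearranged: |∂P/∂n| = f ρ V_g
|∂P/∂n| = 9.94×10⁻⁵ × 1.05 × 5.00 = 5.22×10⁻⁴ Pa/m
Isobar spacing: Δn = ΔP/|∂P/∂n| = 500 Pa / 5.22×10⁻⁴ Pa/m = 957789 m ≈ 958 km

958 km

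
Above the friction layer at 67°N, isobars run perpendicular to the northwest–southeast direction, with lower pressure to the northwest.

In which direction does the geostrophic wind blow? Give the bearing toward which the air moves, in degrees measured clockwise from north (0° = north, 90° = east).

045°

The pressure-gradient force points toward the northwest (bearing 315°).
Geostrophic balance: in the Northern Hemisphere the Coriolis force deflects motion to the right, so the geostrophic wind blows 90° to the right of the pressure-gradient force (low pressure on the left).
Rotating 315° by 90° clockwise gives 045° — the wind blows toward the northeast.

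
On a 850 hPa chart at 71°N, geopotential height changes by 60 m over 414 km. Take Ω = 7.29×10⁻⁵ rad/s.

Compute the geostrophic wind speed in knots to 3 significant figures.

20.0 knots

Coriolis parameter at 71°N:
f = 2Ω sin φ = 2 × 7.29×10⁻⁵ × sin 71° = 1.38×10⁻⁴ s⁻¹
Height gradient: |∂Z/∂n| = 60 m / 414000 m = 1.45×10⁻⁴
On a pressure surface, geostrophic balance gives V_g = (g/f)|∂Z/∂n|:
V_g = 9.81 × 1.45×10⁻⁴ / 1.38×10⁻⁴ = 10.3 m/s
Converting: 10.3 m/s × 1.944 = 20.0 knots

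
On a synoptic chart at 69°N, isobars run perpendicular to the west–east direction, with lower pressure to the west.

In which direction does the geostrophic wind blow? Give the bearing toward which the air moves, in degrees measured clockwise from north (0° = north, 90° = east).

The pressure-gradient force points toward the west (bearing 270°).
Geostrophic balance: in the Northern Hemisphere the Coriolis force deflects motion to the right, so the geostrophic wind blows 90° to the right of the pressure-gradient force (low pressure on the left).
Rotating 270° by 90° clockwise gives 000° — the wind blows toward the north.

000°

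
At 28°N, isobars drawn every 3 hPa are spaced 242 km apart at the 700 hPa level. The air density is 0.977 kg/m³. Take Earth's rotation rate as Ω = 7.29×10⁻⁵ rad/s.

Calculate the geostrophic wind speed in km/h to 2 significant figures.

67 km/h

Coriolis parameter at 28°N:
f = 2Ω sin φ = 2 × 7.29×10⁻⁵ × sin 28° = 6.84×10⁻⁵ s⁻¹
Pressure gradient: |∂P/∂n| = 300 Pa / 242000 m = 1.24×10⁻³ Pa/m
Geostrophic balance (pressure-gradient force = Coriolis force):
V_g = (1/(fρ)) |∂P/∂n| = 1.24×10⁻³ / (6.84×10⁻⁵ × 0.977) = 18.5 m/s
Converting: 18.5 m/s × 3.6 = 67 km/h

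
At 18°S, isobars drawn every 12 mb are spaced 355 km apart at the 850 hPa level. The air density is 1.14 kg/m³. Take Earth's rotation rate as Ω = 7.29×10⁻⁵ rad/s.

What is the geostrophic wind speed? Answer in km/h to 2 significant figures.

240 km/h

Coriolis parameter at 18°S:
f = 2Ω sin φ = 2 × 7.29×10⁻⁵ × sin 18° = 4.51×10⁻⁵ s⁻¹
Pressure gradient: |∂P/∂n| = 1200 Pa / 355000 m = 3.38×10⁻³ Pa/m
Geostrophic balance (pressure-gradient force = Coriolis force):
V_g = (1/(fρ)) |∂P/∂n| = 3.38×10⁻³ / (4.51×10⁻⁵ × 1.14) = 65.8 m/s
Converting: 65.8 m/s × 3.6 = 240 km/h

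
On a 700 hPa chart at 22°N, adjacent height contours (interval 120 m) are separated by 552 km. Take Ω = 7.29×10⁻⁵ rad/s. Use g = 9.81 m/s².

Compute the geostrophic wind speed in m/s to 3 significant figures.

39.0 m/s

Coriolis parameter at 22°N:
f = 2Ω sin φ = 2 × 7.29×10⁻⁵ × sin 22° = 5.46×10⁻⁵ s⁻¹
Height gradient: |∂Z/∂n| = 120 m / 552000 m = 2.17×10⁻⁴
On a pressure surface, geostrophic balance gives V_g = (g/f)|∂Z/∂n|:
V_g = 9.81 × 2.17×10⁻⁴ / 5.46×10⁻⁵ = 39.0 m/s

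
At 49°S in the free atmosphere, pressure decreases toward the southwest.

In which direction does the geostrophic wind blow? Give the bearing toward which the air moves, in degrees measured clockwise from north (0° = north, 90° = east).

The pressure-gradient force points toward the southwest (bearing 225°).
Geostrophic balance: in the Southern Hemisphere the Coriolis force deflects motion to the left, so the geostrophic wind blows 90° to the left of the pressure-gradient force (low pressure on the right).
Rotating 225° by 90° counterclockwise gives 135° — the wind blows toward the southeast.

135°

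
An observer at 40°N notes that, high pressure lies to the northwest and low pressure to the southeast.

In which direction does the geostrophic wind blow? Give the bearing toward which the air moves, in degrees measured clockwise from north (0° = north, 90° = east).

The pressure-gradient force points toward the southeast (bearing 135°).
Geostrophic balance: in the Northern Hemisphere the Coriolis force deflects motion to the right, so the geostrophic wind blows 90° to the right of the pressure-gradient force (low pressure on the left).
Rotating 135° by 90° clockwise gives 225° — the wind blows toward the southwest.

225°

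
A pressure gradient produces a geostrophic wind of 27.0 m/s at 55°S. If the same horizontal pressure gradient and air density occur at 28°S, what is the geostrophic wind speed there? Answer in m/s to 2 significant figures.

With the same pressure gradient and density, V_g ∝ 1/f ∝ 1/sin φ.
V₂ = V₁ · sin φ₁ / sin φ₂ = 27.0 × sin 55° / sin 28°
V₂ = 27.0 × 0.8192/0.4695 = 47 m/s

47 m/s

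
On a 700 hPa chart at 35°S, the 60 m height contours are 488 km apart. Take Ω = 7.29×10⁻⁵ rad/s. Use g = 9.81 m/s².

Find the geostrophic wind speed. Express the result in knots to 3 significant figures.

Coriolis parameter at 35°S:
f = 2Ω sin φ = 2 × 7.29×10⁻⁵ × sin 35° = 8.36×10⁻⁵ s⁻¹
Height gradient: |∂Z/∂n| = 60 m / 488000 m = 1.23×10⁻⁴
On a pressure surface, geostrophic balance gives V_g = (g/f)|∂Z/∂n|:
V_g = 9.81 × 1.23×10⁻⁴ / 8.36×10⁻⁵ = 14.4 m/s
Converting: 14.4 m/s × 1.944 = 28.0 knots

28.0 knots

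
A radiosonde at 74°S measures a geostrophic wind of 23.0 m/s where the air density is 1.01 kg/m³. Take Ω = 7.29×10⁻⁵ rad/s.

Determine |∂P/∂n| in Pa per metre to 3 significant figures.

3.26×10⁻³ Pa/m

Coriolis parameter at 74°S:
f = 2Ω sin φ = 2 × 7.29×10⁻⁵ × sin 74° = 1.40×10⁻⁴ s⁻¹
Geostrophic balance rearranged: |∂P/∂n| = f ρ V_g
|∂P/∂n| = 1.40×10⁻⁴ × 1.01 × 23.0 = 3.26×10⁻³ Pa/m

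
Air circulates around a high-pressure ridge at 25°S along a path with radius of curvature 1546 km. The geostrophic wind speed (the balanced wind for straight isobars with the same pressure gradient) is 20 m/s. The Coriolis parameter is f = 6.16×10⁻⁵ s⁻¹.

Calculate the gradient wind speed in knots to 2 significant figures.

Around a high, pressure-gradient force acts outward with centrifugal, so Coriolis balances both:
fV = (1/ρ)|∂P/∂n| + V²/R  →  V² − fR·V + fR·V_g = 0
With fR = 6.16×10⁻⁵ × 1546×10³ m = 95.2 m/s:
V = [fR − √((fR)² − 4 fR V_g)]/2 = [95.2 − √(95.2² − 4×95.2×20)]/2 = 28.6 m/s
Supergeostrophic (V > V_g = 20 m/s), as expected around a high.
Converting: 28.6 m/s × 1.944 = 56 knots

56 knots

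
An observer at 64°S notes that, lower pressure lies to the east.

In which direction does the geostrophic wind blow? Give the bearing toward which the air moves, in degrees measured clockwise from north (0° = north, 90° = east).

The pressure-gradient force points toward the east (bearing 090°).
Geostrophic balance: in the Southern Hemisphere the Coriolis force deflects motion to the left, so the geostrophic wind blows 90° to the left of the pressure-gradient force (low pressure on the right).
Rotating 090° by 90° counterclockwise gives 000° — the wind blows toward the north.

000°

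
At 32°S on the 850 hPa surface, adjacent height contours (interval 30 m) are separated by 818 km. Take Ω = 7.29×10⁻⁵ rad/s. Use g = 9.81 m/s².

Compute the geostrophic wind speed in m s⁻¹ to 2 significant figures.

4.7 m s⁻¹

Coriolis parameter at 32°S:
f = 2Ω sin φ = 2 × 7.29×10⁻⁵ × sin 32° = 7.73×10⁻⁵ s⁻¹
Height gradient: |∂Z/∂n| = 30 m / 818000 m = 3.67×10⁻⁵
On a pressure surface, geostrophic balance gives V_g = (g/f)|∂Z/∂n|:
V_g = 9.81 × 3.67×10⁻⁵ / 7.73×10⁻⁵ = 4.66 m/s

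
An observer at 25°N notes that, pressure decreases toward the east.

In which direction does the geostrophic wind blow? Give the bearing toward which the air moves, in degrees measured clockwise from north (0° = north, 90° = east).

The pressure-gradient force points toward the east (bearing 090°).
Geostrophic balance: in the Northern Hemisphere the Coriolis force deflects motion to the right, so the geostrophic wind blows 90° to the right of the pressure-gradient force (low pressure on the left).
Rotating 090° by 90° clockwise gives 180° — the wind blows toward the south.

180°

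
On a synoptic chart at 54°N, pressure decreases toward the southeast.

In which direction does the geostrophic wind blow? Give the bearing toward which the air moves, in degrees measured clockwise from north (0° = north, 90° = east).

The pressure-gradient force points toward the southeast (bearing 135°).
Geostrophic balance: in the Northern Hemisphere the Coriolis force deflects motion to the right, so the geostrophic wind blows 90° to the right of the pressure-gradient force (low pressure on the left).
Rotating 135° by 90° clockwise gives 225° — the wind blows toward the southwest.

225°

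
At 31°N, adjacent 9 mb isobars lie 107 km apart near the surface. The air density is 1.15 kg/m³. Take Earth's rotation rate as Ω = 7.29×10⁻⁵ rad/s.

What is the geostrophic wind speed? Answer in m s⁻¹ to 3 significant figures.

97.4 m s⁻¹

Coriolis parameter at 31°N:
f = 2Ω sin φ = 2 × 7.29×10⁻⁵ × sin 31° = 7.51×10⁻⁵ s⁻¹
Pressure gradient: |∂P/∂n| = 900 Pa / 107000 m = 8.41×10⁻³ Pa/m
Geostrophic balance (pressure-gradient force = Coriolis force):
V_g = (1/(fρ)) |∂P/∂n| = 8.41×10⁻³ / (7.51×10⁻⁵ × 1.15) = 97.4 m/s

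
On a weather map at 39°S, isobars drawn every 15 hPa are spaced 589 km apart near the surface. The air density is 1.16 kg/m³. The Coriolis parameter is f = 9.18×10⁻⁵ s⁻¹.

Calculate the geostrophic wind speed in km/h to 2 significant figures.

Pressure gradient: |∂P/∂n| = 1500 Pa / 589000 m = 2.55×10⁻³ Pa/m
Geostrophic balance (pressure-gradient force = Coriolis force):
V_g = (1/(fρ)) |∂P/∂n| = 2.55×10⁻³ / (9.18×10⁻⁵ × 1.16) = 23.9 m/s
Converting: 23.9 m/s × 3.6 = 86 km/h

86 km/h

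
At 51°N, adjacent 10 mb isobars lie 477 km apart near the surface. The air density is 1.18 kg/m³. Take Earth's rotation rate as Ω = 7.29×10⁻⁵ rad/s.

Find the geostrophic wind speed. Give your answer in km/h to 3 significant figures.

56.4 km/h

Coriolis parameter at 51°N:
f = 2Ω sin φ = 2 × 7.29×10⁻⁵ × sin 51° = 1.13×10⁻⁴ s⁻¹
Pressure gradient: |∂P/∂n| = 1000 Pa / 477000 m = 2.10×10⁻³ Pa/m
Geostrophic balance (pressure-gradient force = Coriolis force):
V_g = (1/(fρ)) |∂P/∂n| = 2.10×10⁻³ / (1.13×10⁻⁴ × 1.18) = 15.7 m/s
Converting: 15.7 m/s × 3.6 = 56.4 km/h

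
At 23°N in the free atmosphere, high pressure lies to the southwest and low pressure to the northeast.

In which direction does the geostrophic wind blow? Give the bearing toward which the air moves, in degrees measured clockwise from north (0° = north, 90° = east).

The pressure-gradient force points toward the northeast (bearing 045°).
Geostrophic balance: in the Northern Hemisphere the Coriolis force deflects motion to the right, so the geostrophic wind blows 90° to the right of the pressure-gradient force (low pressure on the left).
Rotating 045° by 90° clockwise gives 135° — the wind blows toward the southeast.

135°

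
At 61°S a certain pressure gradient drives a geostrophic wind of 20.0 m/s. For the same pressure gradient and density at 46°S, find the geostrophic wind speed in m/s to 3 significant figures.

24.3 m/s

With the same pressure gradient and density, V_g ∝ 1/f ∝ 1/sin φ.
V₂ = V₁ · sin φ₁ / sin φ₂ = 20.0 × sin 61° / sin 46°
V₂ = 20.0 × 0.8746/0.7193 = 24.3 m/s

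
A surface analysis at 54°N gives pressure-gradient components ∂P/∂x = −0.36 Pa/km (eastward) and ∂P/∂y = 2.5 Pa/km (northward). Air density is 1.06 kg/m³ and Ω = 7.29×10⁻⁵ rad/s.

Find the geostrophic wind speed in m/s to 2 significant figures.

Coriolis parameter at 54°N:
f = 2Ω sin φ = 2 × 7.29×10⁻⁵ × sin 54° = 1.18×10⁻⁴ s⁻¹
Component geostrophic relations (x east, y north):
u_g = −(1/(fρ)) ∂P/∂y,  v_g = (1/(fρ)) ∂P/∂x
u_g = −(2.5×10⁻³)/(1.18×10⁻⁴ × 1.06) = −20.0 m/s;  v_g = (−0.36×10⁻³)/(1.18×10⁻⁴ × 1.06) = −2.88 m/s
|V_g| = √(u_g² + v_g²) = 20.2 m/s

20 m/s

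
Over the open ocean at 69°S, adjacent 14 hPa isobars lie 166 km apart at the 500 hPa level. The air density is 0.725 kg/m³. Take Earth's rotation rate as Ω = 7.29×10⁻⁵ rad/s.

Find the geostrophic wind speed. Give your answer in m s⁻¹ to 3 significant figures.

85.5 m s⁻¹

Coriolis parameter at 69°S:
f = 2Ω sin φ = 2 × 7.29×10⁻⁵ × sin 69° = 1.36×10⁻⁴ s⁻¹
Pressure gradient: |∂P/∂n| = 1400 Pa / 166000 m = 8.43×10⁻³ Pa/m
Geostrophic balance (pressure-gradient force = Coriolis force):
V_g = (1/(fρ)) |∂P/∂n| = 8.43×10⁻³ / (1.36×10⁻⁴ × 0.725) = 85.5 m/s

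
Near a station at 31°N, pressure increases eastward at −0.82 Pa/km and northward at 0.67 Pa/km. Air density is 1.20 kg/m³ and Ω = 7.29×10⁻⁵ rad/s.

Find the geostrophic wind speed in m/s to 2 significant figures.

12 m/s

Coriolis parameter at 31°N:
f = 2Ω sin φ = 2 × 7.29×10⁻⁵ × sin 31° = 7.51×10⁻⁵ s⁻¹
Component geostrophic relations (x east, y north):
u_g = −(1/(fρ)) ∂P/∂y,  v_g = (1/(fρ)) ∂P/∂x
u_g = −(0.67×10⁻³)/(7.51×10⁻⁵ × 1.20) = −7.44 m/s;  v_g = (−0.82×10⁻³)/(7.51×10⁻⁵ × 1.20) = −9.10 m/s
|V_g| = √(u_g² + v_g²) = 11.8 m/s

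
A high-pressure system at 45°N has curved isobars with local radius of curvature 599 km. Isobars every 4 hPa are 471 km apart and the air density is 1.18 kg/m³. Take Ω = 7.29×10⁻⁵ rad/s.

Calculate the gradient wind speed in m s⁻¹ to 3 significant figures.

8.02 m s⁻¹

Coriolis parameter at 45°N:
f = 2Ω sin φ = 2 × 7.29×10⁻⁵ × sin 45° = 1.03×10⁻⁴ s⁻¹
Pressure gradient: |∂P/∂n| = 400 Pa / 471000 m = 8.49×10⁻⁴ Pa/m
Geostrophic speed: V_g = |∂P/∂n|/(fρ) = 8.49×10⁻⁴/(1.03×10⁻⁴ × 1.18) = 6.98 m/s
Around a high, pressure-gradient force acts outward with centrifugal, so Coriolis balances both:
fV = (1/ρ)|∂P/∂n| + V²/R  →  V² − fR·V + fR·V_g = 0
With fR = 1.03×10⁻⁴ × 599×10³ m = 61.8 m/s:
V = [fR − √((fR)² − 4 fR V_g)]/2 = [61.8 − √(61.8² − 4×61.8×6.98)]/2 = 8.02 m/s
Supergeostrophic (V > V_g = 6.98 m/s), as expected around a high.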